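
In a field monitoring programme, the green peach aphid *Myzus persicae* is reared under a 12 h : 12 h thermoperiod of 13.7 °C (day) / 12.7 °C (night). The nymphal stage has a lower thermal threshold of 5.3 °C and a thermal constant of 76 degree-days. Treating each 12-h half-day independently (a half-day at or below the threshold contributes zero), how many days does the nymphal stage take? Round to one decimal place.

Day half: max(0, 13.7 − 5.3) × 0.5 = 8.4 × 0.5 = 4.20 DD.
Night half: max(0, 12.7 − 5.3) × 0.5 = 7.4 × 0.5 = 3.70 DD.
Per 24 h: 7.90 DD/day.
Duration = 76 / 7.90 = 9.620 ≈ 9.6 days.

9.6 days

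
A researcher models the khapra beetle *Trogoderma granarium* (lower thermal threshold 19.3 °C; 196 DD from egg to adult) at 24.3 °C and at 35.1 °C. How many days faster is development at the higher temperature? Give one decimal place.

At 24.3 °C: 196 / (24.3 − 19.3) = 196 / 5.0 = 39.200 d.
At 35.1 °C: 196 / (35.1 − 19.3) = 196 / 15.8 = 12.405 d.
Difference = |39.200 − 12.405| = 26.795 ≈ 26.8 days.

26.8 days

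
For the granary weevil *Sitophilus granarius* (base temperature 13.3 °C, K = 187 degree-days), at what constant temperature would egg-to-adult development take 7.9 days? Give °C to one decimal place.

Required daily accumulation = 187 / 7.9 = 23.671 DD/day.
T = T_base + 23.671 = 13.3 + 23.671 = 36.971 ≈ 37.0 °C.

37.0 °C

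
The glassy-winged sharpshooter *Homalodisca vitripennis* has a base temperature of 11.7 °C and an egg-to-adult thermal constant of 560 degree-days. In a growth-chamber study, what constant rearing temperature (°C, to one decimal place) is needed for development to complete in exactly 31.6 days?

Required daily accumulation = 560 / 31.6 = 17.722 DD/day.
T = T_base + 17.722 = 11.7 + 17.722 = 29.422 ≈ 29.4 °C.

29.4 °C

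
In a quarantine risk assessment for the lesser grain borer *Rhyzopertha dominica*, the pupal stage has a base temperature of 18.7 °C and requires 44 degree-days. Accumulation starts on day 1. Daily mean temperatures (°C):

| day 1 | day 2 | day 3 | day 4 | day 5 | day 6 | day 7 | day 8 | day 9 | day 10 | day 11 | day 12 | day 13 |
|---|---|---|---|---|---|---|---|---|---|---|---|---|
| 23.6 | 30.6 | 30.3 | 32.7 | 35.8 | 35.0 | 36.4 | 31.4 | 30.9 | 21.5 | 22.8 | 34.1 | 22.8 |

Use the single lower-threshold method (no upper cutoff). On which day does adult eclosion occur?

Daily DD above 18.7 °C: 4.9, 11.9, 11.6, 14.0, 17.1, 16.3, 17.7, 12.7, 12.2, 2.8, 4.1, 15.4, 4.1.
Cumulative: 4.9, 16.8, 28.4, 42.4, 59.5, 75.8, 93.5, 106.2, 118.4, 121.2, 125.3, 140.7, 144.8.
The total first reaches 44 DD on day 5.

day 5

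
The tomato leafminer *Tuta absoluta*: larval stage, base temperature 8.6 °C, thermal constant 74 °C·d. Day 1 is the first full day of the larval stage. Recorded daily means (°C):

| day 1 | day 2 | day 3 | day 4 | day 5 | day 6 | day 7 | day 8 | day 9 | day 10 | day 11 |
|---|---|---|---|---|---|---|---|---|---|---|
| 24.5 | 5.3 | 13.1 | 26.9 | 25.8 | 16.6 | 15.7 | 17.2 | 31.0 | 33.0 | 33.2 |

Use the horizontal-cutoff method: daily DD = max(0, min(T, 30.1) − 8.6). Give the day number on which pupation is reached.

day 8

Daily DD above 8.6 °C (capped at 21.5): 15.9, 0.0, 4.5, 18.3, 17.2, 8.0, 7.1, 8.6, 21.5, 21.5, 21.5.
Cumulative: 15.9, 15.9, 20.4, 38.7, 55.9, 63.9, 71.0, 79.6, 101.1, 122.6, 144.1.
The total first reaches 74 DD on day 8.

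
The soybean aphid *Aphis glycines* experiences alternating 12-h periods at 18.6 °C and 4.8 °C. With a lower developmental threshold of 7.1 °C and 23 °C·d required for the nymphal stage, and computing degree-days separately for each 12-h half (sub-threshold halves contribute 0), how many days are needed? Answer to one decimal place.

4.0 days

Day half: max(0, 18.6 − 7.1) × 0.5 = 11.5 × 0.5 = 5.75 DD.
Night half: max(0, 4.8 − 7.1) × 0.5 = 0.0 × 0.5 = 0.00 DD.
Per 24 h: 5.75 DD/day.
Duration = 23 / 5.75 = 4.000 ≈ 4.0 days.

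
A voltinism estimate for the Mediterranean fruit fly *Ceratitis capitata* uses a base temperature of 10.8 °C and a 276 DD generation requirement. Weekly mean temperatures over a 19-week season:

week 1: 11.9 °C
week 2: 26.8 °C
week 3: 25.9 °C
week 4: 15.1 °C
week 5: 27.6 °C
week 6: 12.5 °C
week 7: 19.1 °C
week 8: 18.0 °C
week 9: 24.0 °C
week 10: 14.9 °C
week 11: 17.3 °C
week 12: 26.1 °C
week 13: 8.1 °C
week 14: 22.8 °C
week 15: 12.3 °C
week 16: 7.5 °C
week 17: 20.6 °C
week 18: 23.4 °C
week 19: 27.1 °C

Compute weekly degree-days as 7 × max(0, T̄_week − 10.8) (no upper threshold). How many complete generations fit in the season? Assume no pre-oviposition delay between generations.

Weekly DD (7 × max(0, T̄ − 10.8)): 7.7, 112.0, 105.7, 30.1, 117.6, 11.9, 58.1, 50.4, 92.4, 28.7, 45.5, 107.1, 0.0, 84.0, 10.5, 0.0, 68.6, 88.2, 114.1.
Season total = 1132.6 DD.
Complete generations = ⌊1132.6 / 276⌋ = 4.

4 generations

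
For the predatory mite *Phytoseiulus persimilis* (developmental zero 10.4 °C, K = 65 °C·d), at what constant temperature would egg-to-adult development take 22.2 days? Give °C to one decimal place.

13.3 °C

Required daily accumulation = 65 / 22.2 = 2.928 DD/day.
T = T_base + 2.928 = 10.4 + 2.928 = 13.328 ≈ 13.3 °C.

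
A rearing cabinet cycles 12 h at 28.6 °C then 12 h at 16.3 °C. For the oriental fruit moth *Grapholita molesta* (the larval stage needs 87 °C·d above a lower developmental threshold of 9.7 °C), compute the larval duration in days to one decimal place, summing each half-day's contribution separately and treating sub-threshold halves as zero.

Day half: max(0, 28.6 − 9.7) × 0.5 = 18.9 × 0.5 = 9.45 DD.
Night half: max(0, 16.3 − 9.7) × 0.5 = 6.6 × 0.5 = 3.30 DD.
Per 24 h: 12.75 DD/day.
Duration = 87 / 12.75 = 6.824 ≈ 6.8 days.

6.8 days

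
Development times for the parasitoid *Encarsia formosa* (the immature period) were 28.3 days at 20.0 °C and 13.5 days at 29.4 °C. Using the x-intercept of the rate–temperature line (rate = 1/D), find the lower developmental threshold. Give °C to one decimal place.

11.4 °C

Under the model K = D·(T − T_b), so D₁·(T₁ − T_b) = D₂·(T₂ − T_b).
28.3·(20.0 − T_b) = 13.5·(29.4 − T_b)
T_b = (28.3·20.0 − 13.5·29.4) / (28.3 − 13.5) = 169.10 / 14.8 = 11.426 °C ≈ 11.4 °C.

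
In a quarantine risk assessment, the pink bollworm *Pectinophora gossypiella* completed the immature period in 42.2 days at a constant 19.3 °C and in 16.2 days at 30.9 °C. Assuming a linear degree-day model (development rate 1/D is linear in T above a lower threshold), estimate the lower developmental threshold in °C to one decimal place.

12.1 °C

Equal thermal constants: D₁(T₁ − T_b) = D₂(T₂ − T_b).
42.2·(19.3 − T_b) = 16.2·(30.9 − T_b)
T_b = (42.2·19.3 − 16.2·30.9) / (42.2 − 16.2) = 313.88 / 26.0 = 12.072 °C ≈ 12.1 °C.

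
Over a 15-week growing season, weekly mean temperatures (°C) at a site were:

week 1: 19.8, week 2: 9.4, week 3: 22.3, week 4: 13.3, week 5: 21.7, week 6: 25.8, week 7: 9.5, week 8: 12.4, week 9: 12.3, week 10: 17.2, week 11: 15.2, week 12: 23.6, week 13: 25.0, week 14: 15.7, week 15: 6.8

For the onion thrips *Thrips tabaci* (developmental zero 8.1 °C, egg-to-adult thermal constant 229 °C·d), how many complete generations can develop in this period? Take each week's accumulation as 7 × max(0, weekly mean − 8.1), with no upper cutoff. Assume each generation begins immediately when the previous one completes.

Weekly DD (7 × max(0, T̄ − 8.1)): 81.9, 9.1, 99.4, 36.4, 95.2, 123.9, 9.8, 30.1, 29.4, 63.7, 49.7, 108.5, 118.3, 53.2, 0.0.
Season total = 908.6 DD.
Complete generations = ⌊908.6 / 229⌋ = 3.

3 generations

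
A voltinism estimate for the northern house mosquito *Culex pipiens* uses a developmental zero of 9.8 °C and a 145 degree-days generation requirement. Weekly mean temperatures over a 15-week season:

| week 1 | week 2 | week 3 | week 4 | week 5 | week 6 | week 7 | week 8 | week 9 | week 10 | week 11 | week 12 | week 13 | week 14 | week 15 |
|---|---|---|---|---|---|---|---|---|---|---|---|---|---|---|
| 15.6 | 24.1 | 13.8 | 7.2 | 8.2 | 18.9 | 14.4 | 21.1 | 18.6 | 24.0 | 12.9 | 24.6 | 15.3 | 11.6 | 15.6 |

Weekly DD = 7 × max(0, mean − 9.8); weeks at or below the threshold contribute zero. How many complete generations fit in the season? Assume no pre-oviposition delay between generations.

4 generations

Weekly DD (7 × max(0, T̄ − 9.8)): 40.6, 100.1, 28.0, 0.0, 0.0, 63.7, 32.2, 79.1, 61.6, 99.4, 21.7, 103.6, 38.5, 12.6, 40.6.
Season total = 721.7 DD.
Complete generations = ⌊721.7 / 145⌋ = 4.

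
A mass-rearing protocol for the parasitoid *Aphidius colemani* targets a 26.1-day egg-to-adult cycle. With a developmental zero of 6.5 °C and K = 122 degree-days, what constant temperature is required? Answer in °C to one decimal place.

Required daily accumulation = 122 / 26.1 = 4.674 DD/day.
T = T_base + 4.674 = 6.5 + 4.674 = 11.174 ≈ 11.2 °C.

11.2 °C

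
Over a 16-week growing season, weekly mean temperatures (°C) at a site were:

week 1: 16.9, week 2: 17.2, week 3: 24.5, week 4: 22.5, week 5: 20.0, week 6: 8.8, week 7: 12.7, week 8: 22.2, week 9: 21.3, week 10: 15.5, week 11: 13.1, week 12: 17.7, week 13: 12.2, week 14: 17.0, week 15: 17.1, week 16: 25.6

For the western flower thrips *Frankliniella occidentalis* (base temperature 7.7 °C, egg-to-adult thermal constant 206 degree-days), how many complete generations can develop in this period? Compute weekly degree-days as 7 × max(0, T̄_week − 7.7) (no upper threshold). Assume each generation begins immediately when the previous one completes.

5 generations

Weekly DD (7 × max(0, T̄ − 7.7)): 64.4, 66.5, 117.6, 103.6, 86.1, 7.7, 35.0, 101.5, 95.2, 54.6, 37.8, 70.0, 31.5, 65.1, 65.8, 125.3.
Season total = 1127.7 DD.
Complete generations = ⌊1127.7 / 206⌋ = 5.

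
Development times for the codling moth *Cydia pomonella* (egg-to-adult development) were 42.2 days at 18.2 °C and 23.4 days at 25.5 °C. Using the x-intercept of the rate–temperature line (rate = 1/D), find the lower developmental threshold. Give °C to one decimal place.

9.1 °C

Linear rate model ⇒ the product D·(T − T_b) is constant across temperatures.
42.2·(18.2 − T_b) = 23.4·(25.5 − T_b)
T_b = (42.2·18.2 − 23.4·25.5) / (42.2 − 23.4) = 171.34 / 18.8 = 9.114 °C ≈ 9.1 °C.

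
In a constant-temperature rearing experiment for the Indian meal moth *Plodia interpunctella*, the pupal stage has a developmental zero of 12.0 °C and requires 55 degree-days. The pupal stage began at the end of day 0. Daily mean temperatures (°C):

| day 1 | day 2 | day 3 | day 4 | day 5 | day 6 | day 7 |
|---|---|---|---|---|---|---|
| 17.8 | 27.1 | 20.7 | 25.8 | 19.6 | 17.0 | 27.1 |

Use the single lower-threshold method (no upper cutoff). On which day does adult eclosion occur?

Daily DD above 12.0 °C: 5.8, 15.1, 8.7, 13.8, 7.6, 5.0, 15.1.
Cumulative: 5.8, 20.9, 29.6, 43.4, 51.0, 56.0, 71.1.
The total first reaches 55 DD on day 6.

day 6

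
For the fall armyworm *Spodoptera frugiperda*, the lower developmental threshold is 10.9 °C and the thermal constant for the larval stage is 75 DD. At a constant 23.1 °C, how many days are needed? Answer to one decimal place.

Daily accumulation = 23.1 − 10.9 = 12.2 DD/day.
Duration = 75 / 12.2 = 6.148 ≈ 6.1 days.

6.1 days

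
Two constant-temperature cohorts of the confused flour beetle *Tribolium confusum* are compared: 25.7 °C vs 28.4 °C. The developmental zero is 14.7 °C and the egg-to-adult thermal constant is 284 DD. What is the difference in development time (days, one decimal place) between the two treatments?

5.1 days

At 25.7 °C: 284 / (25.7 − 14.7) = 284 / 11.0 = 25.818 d.
At 28.4 °C: 284 / (28.4 − 14.7) = 284 / 13.7 = 20.730 d.
Difference = |25.818 − 20.730| = 5.088 ≈ 5.1 days.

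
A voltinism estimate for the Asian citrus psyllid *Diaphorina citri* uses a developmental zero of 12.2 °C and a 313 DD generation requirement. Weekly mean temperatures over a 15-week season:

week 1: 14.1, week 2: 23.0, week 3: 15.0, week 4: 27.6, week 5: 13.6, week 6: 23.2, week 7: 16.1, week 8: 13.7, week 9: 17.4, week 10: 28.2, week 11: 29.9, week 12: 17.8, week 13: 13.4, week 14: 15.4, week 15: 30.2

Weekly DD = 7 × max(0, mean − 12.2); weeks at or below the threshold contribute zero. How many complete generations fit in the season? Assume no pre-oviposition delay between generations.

Weekly DD (7 × max(0, T̄ − 12.2)): 13.3, 75.6, 19.6, 107.8, 9.8, 77.0, 27.3, 10.5, 36.4, 112.0, 123.9, 39.2, 8.4, 22.4, 126.0.
Season total = 809.2 DD.
Complete generations = ⌊809.2 / 313⌋ = 2.

2 generations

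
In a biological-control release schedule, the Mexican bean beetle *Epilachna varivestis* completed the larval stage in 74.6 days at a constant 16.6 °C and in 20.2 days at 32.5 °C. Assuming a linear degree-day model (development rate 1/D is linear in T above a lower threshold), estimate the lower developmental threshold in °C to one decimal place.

Equal thermal constants: D₁(T₁ − T_b) = D₂(T₂ − T_b).
74.6·(16.6 − T_b) = 20.2·(32.5 − T_b)
T_b = (74.6·16.6 − 20.2·32.5) / (74.6 − 20.2) = 581.86 / 54.4 = 10.696 °C ≈ 10.7 °C.

10.7 °C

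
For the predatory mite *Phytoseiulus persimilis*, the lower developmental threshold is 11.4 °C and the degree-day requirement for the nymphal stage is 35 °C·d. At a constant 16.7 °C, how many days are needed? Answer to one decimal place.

6.6 days

Daily accumulation = 16.7 − 11.4 = 5.3 DD/day.
Duration = 35 / 5.3 = 6.604 ≈ 6.6 days.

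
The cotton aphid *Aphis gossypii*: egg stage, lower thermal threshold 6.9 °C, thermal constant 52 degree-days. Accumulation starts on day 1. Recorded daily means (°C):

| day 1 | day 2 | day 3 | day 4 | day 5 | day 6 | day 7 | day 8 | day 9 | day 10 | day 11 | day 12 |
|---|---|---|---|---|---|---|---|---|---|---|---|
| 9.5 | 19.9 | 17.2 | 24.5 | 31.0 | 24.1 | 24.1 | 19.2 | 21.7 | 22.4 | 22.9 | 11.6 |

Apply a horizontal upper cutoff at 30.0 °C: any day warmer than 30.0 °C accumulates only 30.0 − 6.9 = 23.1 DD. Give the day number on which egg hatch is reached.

Daily DD above 6.9 °C (capped at 23.1): 2.6, 13.0, 10.3, 17.6, 23.1, 17.2, 17.2, 12.3, 14.8, 15.5, 16.0, 4.7.
Cumulative: 2.6, 15.6, 25.9, 43.5, 66.6, 83.8, 101.0, 113.3, 128.1, 143.6, 159.6, 164.3.
The total first reaches 52 DD on day 5.

day 5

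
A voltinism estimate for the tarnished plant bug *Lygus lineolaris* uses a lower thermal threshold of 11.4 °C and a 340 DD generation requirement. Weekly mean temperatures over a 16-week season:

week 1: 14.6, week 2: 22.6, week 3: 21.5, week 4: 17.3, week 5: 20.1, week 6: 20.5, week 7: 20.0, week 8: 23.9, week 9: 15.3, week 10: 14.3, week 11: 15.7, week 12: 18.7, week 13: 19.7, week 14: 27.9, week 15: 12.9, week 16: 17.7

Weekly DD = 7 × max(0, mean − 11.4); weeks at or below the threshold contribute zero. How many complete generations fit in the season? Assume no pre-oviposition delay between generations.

Weekly DD (7 × max(0, T̄ − 11.4)): 22.4, 78.4, 70.7, 41.3, 60.9, 63.7, 60.2, 87.5, 27.3, 20.3, 30.1, 51.1, 58.1, 115.5, 10.5, 44.1.
Season total = 842.1 DD.
Complete generations = ⌊842.1 / 340⌋ = 2.

2 generations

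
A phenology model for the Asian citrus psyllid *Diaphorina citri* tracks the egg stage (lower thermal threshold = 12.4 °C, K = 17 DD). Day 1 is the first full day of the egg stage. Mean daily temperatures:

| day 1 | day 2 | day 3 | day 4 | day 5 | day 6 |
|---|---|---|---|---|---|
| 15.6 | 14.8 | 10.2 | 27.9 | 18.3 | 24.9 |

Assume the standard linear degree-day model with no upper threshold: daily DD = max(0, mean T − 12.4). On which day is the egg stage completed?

day 4

Daily DD above 12.4 °C: 3.2, 2.4, 0.0, 15.5, 5.9, 12.5.
Cumulative: 3.2, 5.6, 5.6, 21.1, 27.0, 39.5.
The total first reaches 17 DD on day 4.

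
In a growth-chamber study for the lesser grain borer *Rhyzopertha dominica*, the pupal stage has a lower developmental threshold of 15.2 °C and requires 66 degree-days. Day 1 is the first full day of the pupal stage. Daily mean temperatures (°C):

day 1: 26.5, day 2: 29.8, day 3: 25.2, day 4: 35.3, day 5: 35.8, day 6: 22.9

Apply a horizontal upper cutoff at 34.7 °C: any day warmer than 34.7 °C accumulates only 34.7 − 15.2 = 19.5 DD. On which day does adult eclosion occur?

day 5

Daily DD above 15.2 °C (capped at 19.5): 11.3, 14.6, 10.0, 19.5, 19.5, 7.7.
Cumulative: 11.3, 25.9, 35.9, 55.4, 74.9, 82.6.
The total first reaches 66 DD on day 5.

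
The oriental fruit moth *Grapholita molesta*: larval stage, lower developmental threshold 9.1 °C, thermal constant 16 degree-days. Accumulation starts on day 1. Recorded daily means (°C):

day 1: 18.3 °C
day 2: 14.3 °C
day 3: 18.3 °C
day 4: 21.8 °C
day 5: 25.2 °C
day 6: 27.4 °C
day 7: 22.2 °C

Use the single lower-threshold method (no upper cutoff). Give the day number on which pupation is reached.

day 3

Daily DD above 9.1 °C: 9.2, 5.2, 9.2, 12.7, 16.1, 18.3, 13.1.
Cumulative: 9.2, 14.4, 23.6, 36.3, 52.4, 70.7, 83.8.
The total first reaches 16 DD on day 3.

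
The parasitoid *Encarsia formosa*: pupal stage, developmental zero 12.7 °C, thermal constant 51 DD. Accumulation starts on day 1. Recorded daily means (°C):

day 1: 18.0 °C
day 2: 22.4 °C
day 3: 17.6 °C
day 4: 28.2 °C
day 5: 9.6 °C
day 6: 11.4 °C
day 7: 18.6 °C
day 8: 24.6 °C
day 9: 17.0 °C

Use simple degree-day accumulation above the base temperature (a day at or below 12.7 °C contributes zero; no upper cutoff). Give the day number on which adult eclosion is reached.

day 8

Daily DD above 12.7 °C: 5.3, 9.7, 4.9, 15.5, 0.0, 0.0, 5.9, 11.9, 4.3.
Cumulative: 5.3, 15.0, 19.9, 35.4, 35.4, 35.4, 41.3, 53.2, 57.5.
The total first reaches 51 DD on day 8.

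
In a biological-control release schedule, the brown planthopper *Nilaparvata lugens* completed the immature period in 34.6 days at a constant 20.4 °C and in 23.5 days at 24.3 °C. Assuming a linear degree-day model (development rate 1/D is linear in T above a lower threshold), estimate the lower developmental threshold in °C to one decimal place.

12.1 °C

Linear rate model ⇒ the product D·(T − T_b) is constant across temperatures.
34.6·(20.4 − T_b) = 23.5·(24.3 − T_b)
T_b = (34.6·20.4 − 23.5·24.3) / (34.6 − 23.5) = 134.79 / 11.1 = 12.143 °C ≈ 12.1 °C.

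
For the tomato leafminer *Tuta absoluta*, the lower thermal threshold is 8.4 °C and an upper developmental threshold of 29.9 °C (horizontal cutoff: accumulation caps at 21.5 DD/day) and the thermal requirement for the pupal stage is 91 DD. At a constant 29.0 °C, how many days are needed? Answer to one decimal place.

4.4 days

Daily accumulation = 29.0 − 8.4 = 20.6 DD/day.
Duration = 91 / 20.6 = 4.417 ≈ 4.4 days.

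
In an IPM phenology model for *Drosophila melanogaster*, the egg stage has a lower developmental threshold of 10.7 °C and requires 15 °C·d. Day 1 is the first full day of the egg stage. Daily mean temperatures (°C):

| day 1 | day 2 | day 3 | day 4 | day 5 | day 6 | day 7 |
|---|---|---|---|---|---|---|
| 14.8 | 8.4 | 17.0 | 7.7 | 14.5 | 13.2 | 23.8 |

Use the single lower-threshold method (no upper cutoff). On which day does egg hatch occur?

Daily DD above 10.7 °C: 4.1, 0.0, 6.3, 0.0, 3.8, 2.5, 13.1.
Cumulative: 4.1, 4.1, 10.4, 10.4, 14.2, 16.7, 29.8.
The total first reaches 15 DD on day 6.

day 6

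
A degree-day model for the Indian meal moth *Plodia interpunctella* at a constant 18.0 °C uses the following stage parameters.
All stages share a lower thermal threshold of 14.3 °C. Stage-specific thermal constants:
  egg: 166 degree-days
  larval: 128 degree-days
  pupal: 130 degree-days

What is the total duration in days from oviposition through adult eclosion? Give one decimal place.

114.6 days

Daily accumulation at 18.0 °C = 18.0 − 14.3 = 3.7 DD/day.
Total K = 166 + 128 + 130 = 424 DD.
Total duration = 424 / 3.7 = 114.595 ≈ 114.6 days.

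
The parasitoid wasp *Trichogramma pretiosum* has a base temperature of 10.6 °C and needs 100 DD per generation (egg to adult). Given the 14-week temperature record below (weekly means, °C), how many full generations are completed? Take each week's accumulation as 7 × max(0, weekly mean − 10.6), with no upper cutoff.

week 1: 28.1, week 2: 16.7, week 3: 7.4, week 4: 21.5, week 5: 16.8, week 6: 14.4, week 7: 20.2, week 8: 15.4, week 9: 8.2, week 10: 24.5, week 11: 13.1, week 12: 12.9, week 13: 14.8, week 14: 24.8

6 generations

Weekly DD (7 × max(0, T̄ − 10.6)): 122.5, 42.7, 0.0, 76.3, 43.4, 26.6, 67.2, 33.6, 0.0, 97.3, 17.5, 16.1, 29.4, 99.4.
Season total = 672.0 DD.
Complete generations = ⌊672.0 / 100⌋ = 6.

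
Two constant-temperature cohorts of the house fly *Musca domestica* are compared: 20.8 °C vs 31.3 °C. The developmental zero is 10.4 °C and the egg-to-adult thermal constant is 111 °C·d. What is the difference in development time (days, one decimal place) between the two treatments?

5.4 days

At 20.8 °C: 111 / (20.8 − 10.4) = 111 / 10.4 = 10.673 d.
At 31.3 °C: 111 / (31.3 − 10.4) = 111 / 20.9 = 5.311 d.
Difference = |10.673 − 5.311| = 5.362 ≈ 5.4 days.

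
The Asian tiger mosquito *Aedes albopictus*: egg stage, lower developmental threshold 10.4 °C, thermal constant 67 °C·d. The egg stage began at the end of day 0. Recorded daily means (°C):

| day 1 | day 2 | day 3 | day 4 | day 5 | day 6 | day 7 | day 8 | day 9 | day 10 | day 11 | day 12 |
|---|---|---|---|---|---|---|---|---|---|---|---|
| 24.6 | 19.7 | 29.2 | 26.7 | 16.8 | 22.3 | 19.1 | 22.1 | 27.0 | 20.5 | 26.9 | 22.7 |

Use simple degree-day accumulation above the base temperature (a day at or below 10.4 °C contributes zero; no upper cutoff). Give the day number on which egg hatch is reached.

day 6

Daily DD above 10.4 °C: 14.2, 9.3, 18.8, 16.3, 6.4, 11.9, 8.7, 11.7, 16.6, 10.1, 16.5, 12.3.
Cumulative: 14.2, 23.5, 42.3, 58.6, 65.0, 76.9, 85.6, 97.3, 113.9, 124.0, 140.5, 152.8.
The total first reaches 67 DD on day 6.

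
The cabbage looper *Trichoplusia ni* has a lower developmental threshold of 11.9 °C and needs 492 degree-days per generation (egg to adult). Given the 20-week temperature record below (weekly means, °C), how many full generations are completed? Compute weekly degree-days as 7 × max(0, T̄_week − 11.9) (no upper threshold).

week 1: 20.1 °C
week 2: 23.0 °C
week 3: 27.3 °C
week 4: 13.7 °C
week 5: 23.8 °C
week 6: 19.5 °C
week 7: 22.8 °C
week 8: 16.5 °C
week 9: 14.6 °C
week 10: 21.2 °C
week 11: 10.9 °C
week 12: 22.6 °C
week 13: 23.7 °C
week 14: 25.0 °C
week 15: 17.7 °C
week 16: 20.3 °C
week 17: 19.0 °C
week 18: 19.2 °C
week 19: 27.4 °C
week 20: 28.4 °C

Weekly DD (7 × max(0, T̄ − 11.9)): 57.4, 77.7, 107.8, 12.6, 83.3, 53.2, 76.3, 32.2, 18.9, 65.1, 0.0, 74.9, 82.6, 91.7, 40.6, 58.8, 49.7, 51.1, 108.5, 115.5.
Season total = 1257.9 DD.
Complete generations = ⌊1257.9 / 492⌋ = 2.

2 generations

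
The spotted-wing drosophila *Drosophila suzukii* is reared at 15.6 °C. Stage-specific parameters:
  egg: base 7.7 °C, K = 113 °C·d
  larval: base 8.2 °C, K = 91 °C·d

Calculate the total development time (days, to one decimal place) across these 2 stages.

egg: 113 / (15.6 − 7.7) = 113 / 7.9 = 14.304 d.
larval: 91 / (15.6 − 8.2) = 91 / 7.4 = 12.297 d.
Sum = 26.601 ≈ 26.6 days.

26.6 days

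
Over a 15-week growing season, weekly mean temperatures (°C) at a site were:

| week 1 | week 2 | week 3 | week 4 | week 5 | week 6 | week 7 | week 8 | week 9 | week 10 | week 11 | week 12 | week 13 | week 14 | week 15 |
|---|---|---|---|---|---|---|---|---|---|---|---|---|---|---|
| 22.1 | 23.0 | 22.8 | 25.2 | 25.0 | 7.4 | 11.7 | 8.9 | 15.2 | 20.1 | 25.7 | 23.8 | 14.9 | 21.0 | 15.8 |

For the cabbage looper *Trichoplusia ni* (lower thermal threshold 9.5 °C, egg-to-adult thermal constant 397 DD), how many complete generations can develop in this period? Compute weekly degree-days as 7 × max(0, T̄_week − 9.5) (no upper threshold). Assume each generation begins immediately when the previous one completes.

2 generations

Weekly DD (7 × max(0, T̄ − 9.5)): 88.2, 94.5, 93.1, 109.9, 108.5, 0.0, 15.4, 0.0, 39.9, 74.2, 113.4, 100.1, 37.8, 80.5, 44.1.
Season total = 999.6 DD.
Complete generations = ⌊999.6 / 397⌋ = 2.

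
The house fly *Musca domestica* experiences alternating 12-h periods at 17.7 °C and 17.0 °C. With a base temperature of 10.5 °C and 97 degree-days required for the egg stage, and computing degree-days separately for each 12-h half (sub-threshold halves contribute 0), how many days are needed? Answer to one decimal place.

14.2 days

Day half: max(0, 17.7 − 10.5) × 0.5 = 7.2 × 0.5 = 3.60 DD.
Night half: max(0, 17.0 − 10.5) × 0.5 = 6.5 × 0.5 = 3.25 DD.
Per 24 h: 6.85 DD/day.
Duration = 97 / 6.85 = 14.161 ≈ 14.2 days.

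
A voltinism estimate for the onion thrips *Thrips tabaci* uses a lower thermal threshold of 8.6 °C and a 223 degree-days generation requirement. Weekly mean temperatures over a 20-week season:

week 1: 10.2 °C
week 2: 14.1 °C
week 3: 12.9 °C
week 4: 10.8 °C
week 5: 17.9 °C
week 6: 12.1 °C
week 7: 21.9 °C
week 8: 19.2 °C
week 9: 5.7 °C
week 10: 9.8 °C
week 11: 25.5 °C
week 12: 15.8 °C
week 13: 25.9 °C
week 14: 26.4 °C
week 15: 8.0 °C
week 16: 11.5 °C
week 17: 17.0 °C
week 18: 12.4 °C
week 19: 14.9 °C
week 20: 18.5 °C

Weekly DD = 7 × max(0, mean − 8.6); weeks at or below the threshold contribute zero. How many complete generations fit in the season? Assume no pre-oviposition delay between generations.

4 generations

Weekly DD (7 × max(0, T̄ − 8.6)): 11.2, 38.5, 30.1, 15.4, 65.1, 24.5, 93.1, 74.2, 0.0, 8.4, 118.3, 50.4, 121.1, 124.6, 0.0, 20.3, 58.8, 26.6, 44.1, 69.3.
Season total = 994.0 DD.
Complete generations = ⌊994.0 / 223⌋ = 4.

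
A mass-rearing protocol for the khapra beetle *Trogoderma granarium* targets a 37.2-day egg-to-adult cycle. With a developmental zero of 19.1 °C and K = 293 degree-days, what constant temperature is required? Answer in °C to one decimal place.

27.0 °C

Required daily accumulation = 293 / 37.2 = 7.876 DD/day.
T = T_base + 7.876 = 19.1 + 7.876 = 26.976 ≈ 27.0 °C.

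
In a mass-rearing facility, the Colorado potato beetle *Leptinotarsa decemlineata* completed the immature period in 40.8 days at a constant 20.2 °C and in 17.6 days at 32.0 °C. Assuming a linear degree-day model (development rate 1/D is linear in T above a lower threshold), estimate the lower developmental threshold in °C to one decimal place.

11.2 °C

Under the model K = D·(T − T_b), so D₁·(T₁ − T_b) = D₂·(T₂ − T_b).
40.8·(20.2 − T_b) = 17.6·(32.0 − T_b)
T_b = (40.8·20.2 − 17.6·32.0) / (40.8 − 17.6) = 260.96 / 23.2 = 11.248 °C ≈ 11.2 °C.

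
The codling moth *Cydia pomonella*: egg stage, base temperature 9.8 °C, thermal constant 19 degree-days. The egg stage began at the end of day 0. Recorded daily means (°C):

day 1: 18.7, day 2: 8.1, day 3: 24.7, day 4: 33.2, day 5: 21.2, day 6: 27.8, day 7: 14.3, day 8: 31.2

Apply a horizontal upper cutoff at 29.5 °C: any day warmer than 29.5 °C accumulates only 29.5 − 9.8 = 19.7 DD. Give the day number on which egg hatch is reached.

Daily DD above 9.8 °C (capped at 19.7): 8.9, 0.0, 14.9, 19.7, 11.4, 18.0, 4.5, 19.7.
Cumulative: 8.9, 8.9, 23.8, 43.5, 54.9, 72.9, 77.4, 97.1.
The total first reaches 19 DD on day 3.

day 3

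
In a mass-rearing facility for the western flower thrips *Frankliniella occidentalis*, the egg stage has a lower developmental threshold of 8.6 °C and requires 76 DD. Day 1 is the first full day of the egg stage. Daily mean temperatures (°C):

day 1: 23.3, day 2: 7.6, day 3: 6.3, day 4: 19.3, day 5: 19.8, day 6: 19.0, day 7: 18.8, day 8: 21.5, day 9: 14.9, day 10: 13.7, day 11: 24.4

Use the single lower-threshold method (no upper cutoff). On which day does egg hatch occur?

Daily DD above 8.6 °C: 14.7, 0.0, 0.0, 10.7, 11.2, 10.4, 10.2, 12.9, 6.3, 5.1, 15.8.
Cumulative: 14.7, 14.7, 14.7, 25.4, 36.6, 47.0, 57.2, 70.1, 76.4, 81.5, 97.3.
The total first reaches 76 DD on day 9.

day 9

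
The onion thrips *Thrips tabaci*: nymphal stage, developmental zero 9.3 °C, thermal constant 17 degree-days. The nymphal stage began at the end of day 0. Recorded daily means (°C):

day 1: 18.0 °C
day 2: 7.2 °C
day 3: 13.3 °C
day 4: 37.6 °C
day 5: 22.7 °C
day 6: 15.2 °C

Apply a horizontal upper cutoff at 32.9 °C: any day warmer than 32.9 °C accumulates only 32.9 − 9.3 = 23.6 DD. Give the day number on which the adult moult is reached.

Daily DD above 9.3 °C (capped at 23.6): 8.7, 0.0, 4.0, 23.6, 13.4, 5.9.
Cumulative: 8.7, 8.7, 12.7, 36.3, 49.7, 55.6.
The total first reaches 17 DD on day 4.

day 4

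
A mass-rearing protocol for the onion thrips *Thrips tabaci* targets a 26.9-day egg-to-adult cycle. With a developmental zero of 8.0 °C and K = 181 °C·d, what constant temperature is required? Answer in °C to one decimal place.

14.7 °C

Required daily accumulation = 181 / 26.9 = 6.729 DD/day.
T = T_base + 6.729 = 8.0 + 6.729 = 14.729 ≈ 14.7 °C.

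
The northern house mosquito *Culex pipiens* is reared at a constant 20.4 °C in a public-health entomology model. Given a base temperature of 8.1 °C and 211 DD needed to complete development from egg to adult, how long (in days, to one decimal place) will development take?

17.2 days

Daily accumulation = 20.4 − 8.1 = 12.3 DD/day.
Duration = 211 / 12.3 = 17.154 ≈ 17.2 days.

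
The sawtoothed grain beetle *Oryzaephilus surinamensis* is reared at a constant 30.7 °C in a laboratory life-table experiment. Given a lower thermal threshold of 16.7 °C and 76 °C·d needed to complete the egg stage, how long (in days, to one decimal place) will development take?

5.4 days

Daily accumulation = 30.7 − 16.7 = 14.0 DD/day.
Duration = 76 / 14.0 = 5.429 ≈ 5.4 days.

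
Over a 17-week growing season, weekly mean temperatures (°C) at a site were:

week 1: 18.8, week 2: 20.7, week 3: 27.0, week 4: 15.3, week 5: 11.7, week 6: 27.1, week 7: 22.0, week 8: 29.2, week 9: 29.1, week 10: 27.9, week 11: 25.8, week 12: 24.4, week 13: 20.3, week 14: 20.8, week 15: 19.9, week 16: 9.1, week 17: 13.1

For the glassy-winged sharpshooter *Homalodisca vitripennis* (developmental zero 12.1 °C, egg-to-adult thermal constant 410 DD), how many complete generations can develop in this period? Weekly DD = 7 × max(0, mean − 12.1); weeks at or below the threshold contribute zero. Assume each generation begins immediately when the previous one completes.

2 generations

Weekly DD (7 × max(0, T̄ − 12.1)): 46.9, 60.2, 104.3, 22.4, 0.0, 105.0, 69.3, 119.7, 119.0, 110.6, 95.9, 86.1, 57.4, 60.9, 54.6, 0.0, 7.0.
Season total = 1119.3 DD.
Complete generations = ⌊1119.3 / 410⌋ = 2.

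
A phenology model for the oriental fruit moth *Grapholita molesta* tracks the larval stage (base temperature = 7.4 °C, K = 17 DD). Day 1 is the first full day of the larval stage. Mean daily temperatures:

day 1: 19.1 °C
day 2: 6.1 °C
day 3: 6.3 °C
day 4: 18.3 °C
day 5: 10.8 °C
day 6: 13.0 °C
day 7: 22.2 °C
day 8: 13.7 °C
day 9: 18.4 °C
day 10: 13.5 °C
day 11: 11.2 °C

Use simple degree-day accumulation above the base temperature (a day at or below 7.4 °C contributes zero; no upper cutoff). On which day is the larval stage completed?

day 4

Daily DD above 7.4 °C: 11.7, 0.0, 0.0, 10.9, 3.4, 5.6, 14.8, 6.3, 11.0, 6.1, 3.8.
Cumulative: 11.7, 11.7, 11.7, 22.6, 26.0, 31.6, 46.4, 52.7, 63.7, 69.8, 73.6.
The total first reaches 17 DD on day 4.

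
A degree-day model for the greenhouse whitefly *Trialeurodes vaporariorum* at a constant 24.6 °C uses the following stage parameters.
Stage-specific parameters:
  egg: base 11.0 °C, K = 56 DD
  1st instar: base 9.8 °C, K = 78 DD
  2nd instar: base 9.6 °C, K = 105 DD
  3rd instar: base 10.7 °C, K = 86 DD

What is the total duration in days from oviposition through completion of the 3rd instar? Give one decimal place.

22.6 days

egg: 56 / (24.6 − 11.0) = 56 / 13.6 = 4.118 d.
1st instar: 78 / (24.6 − 9.8) = 78 / 14.8 = 5.270 d.
2nd instar: 105 / (24.6 − 9.6) = 105 / 15.0 = 7.000 d.
3rd instar: 86 / (24.6 − 10.7) = 86 / 13.9 = 6.187 d.
Sum = 22.575 ≈ 22.6 days.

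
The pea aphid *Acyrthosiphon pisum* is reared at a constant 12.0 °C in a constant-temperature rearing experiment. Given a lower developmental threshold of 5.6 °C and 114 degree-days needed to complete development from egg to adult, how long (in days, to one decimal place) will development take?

17.8 days

Daily accumulation = 12.0 − 5.6 = 6.4 DD/day.
Duration = 114 / 6.4 = 17.812 ≈ 17.8 days.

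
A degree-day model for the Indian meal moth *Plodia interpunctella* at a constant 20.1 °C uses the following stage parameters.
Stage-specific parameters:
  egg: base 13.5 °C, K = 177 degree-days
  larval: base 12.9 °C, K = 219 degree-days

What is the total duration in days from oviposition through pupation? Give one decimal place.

egg: 177 / (20.1 − 13.5) = 177 / 6.6 = 26.818 d.
larval: 219 / (20.1 − 12.9) = 219 / 7.2 = 30.417 d.
Sum = 57.235 ≈ 57.2 days.

57.2 days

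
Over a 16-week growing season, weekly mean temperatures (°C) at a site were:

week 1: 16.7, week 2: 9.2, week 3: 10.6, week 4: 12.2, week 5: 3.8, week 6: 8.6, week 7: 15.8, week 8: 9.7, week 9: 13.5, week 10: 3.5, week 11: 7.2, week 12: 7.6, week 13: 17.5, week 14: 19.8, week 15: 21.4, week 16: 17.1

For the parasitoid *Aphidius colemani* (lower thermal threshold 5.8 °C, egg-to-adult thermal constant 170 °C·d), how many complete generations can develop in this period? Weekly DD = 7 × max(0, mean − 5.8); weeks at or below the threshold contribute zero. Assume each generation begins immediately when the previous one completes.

4 generations

Weekly DD (7 × max(0, T̄ − 5.8)): 76.3, 23.8, 33.6, 44.8, 0.0, 19.6, 70.0, 27.3, 53.9, 0.0, 9.8, 12.6, 81.9, 98.0, 109.2, 79.1.
Season total = 739.9 DD.
Complete generations = ⌊739.9 / 170⌋ = 4.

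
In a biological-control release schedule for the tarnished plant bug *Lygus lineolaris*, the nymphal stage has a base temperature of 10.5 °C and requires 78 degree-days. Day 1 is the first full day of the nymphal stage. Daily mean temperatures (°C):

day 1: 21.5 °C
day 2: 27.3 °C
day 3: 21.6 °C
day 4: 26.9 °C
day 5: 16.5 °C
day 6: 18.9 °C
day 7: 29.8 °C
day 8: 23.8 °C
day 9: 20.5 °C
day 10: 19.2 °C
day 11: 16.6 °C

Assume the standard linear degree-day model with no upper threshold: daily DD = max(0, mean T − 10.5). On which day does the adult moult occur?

day 7

Daily DD above 10.5 °C: 11.0, 16.8, 11.1, 16.4, 6.0, 8.4, 19.3, 13.3, 10.0, 8.7, 6.1.
Cumulative: 11.0, 27.8, 38.9, 55.3, 61.3, 69.7, 89.0, 102.3, 112.3, 121.0, 127.1.
The total first reaches 78 DD on day 7.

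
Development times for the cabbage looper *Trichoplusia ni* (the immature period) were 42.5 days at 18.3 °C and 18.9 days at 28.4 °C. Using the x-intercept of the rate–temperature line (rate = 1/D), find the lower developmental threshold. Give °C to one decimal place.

10.2 °C

Under the model K = D·(T − T_b), so D₁·(T₁ − T_b) = D₂·(T₂ − T_b).
42.5·(18.3 − T_b) = 18.9·(28.4 − T_b)
T_b = (42.5·18.3 − 18.9·28.4) / (42.5 − 18.9) = 240.99 / 23.6 = 10.211 °C ≈ 10.2 °C.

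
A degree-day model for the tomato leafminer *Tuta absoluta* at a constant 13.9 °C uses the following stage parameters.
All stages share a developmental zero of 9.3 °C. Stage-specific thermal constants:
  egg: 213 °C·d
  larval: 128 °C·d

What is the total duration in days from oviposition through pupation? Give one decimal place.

74.1 days

Daily accumulation at 13.9 °C = 13.9 − 9.3 = 4.6 DD/day.
Total K = 213 + 128 = 341 DD.
Total duration = 341 / 4.6 = 74.130 ≈ 74.1 days.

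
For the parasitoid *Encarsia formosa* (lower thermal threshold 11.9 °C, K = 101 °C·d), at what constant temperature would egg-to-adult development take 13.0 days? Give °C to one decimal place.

19.7 °C

Required daily accumulation = 101 / 13.0 = 7.769 DD/day.
T = T_base + 7.769 = 11.9 + 7.769 = 19.669 ≈ 19.7 °C.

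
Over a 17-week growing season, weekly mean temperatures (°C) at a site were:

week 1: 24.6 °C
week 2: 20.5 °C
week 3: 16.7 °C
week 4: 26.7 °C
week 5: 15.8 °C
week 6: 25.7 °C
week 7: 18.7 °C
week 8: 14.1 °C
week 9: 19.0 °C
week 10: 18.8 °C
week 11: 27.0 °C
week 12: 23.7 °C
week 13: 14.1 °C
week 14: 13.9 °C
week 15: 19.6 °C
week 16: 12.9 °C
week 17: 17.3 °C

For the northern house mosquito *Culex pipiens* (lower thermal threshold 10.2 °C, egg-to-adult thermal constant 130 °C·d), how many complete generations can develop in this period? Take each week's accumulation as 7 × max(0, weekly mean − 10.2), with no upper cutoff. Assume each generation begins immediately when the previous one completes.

Weekly DD (7 × max(0, T̄ − 10.2)): 100.8, 72.1, 45.5, 115.5, 39.2, 108.5, 59.5, 27.3, 61.6, 60.2, 117.6, 94.5, 27.3, 25.9, 65.8, 18.9, 49.7.
Season total = 1089.9 DD.
Complete generations = ⌊1089.9 / 130⌋ = 8.

8 generations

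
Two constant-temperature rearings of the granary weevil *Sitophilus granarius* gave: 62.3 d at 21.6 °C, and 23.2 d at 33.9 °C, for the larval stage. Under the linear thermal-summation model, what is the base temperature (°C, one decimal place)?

Equal thermal constants: D₁(T₁ − T_b) = D₂(T₂ − T_b).
62.3·(21.6 − T_b) = 23.2·(33.9 − T_b)
T_b = (62.3·21.6 − 23.2·33.9) / (62.3 − 23.2) = 559.20 / 39.1 = 14.302 °C ≈ 14.3 °C.

14.3 °C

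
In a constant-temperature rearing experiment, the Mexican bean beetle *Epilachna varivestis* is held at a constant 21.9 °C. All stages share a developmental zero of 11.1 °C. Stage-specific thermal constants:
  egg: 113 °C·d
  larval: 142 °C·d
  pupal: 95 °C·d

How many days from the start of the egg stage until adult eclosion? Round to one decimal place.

32.4 days

Daily accumulation at 21.9 °C = 21.9 − 11.1 = 10.8 DD/day.
Total K = 113 + 142 + 95 = 350 DD.
Total duration = 350 / 10.8 = 32.407 ≈ 32.4 days.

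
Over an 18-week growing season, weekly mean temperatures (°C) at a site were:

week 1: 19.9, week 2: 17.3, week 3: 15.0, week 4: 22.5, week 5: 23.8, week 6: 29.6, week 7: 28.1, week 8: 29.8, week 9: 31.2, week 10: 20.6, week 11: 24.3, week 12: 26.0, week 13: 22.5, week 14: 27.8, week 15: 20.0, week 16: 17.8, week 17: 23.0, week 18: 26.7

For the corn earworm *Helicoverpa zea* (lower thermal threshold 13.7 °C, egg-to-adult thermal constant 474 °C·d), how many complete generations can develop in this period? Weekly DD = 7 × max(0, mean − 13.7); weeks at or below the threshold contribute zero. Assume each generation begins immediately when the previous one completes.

Weekly DD (7 × max(0, T̄ − 13.7)): 43.4, 25.2, 9.1, 61.6, 70.7, 111.3, 100.8, 112.7, 122.5, 48.3, 74.2, 86.1, 61.6, 98.7, 44.1, 28.7, 65.1, 91.0.
Season total = 1255.1 DD.
Complete generations = ⌊1255.1 / 474⌋ = 2.

2 generations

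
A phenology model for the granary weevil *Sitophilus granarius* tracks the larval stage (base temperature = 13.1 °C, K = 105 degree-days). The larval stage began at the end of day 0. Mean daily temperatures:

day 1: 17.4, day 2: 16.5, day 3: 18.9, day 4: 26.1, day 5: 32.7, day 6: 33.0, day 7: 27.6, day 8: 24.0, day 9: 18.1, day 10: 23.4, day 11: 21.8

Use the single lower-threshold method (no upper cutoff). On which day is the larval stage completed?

Daily DD above 13.1 °C: 4.3, 3.4, 5.8, 13.0, 19.6, 19.9, 14.5, 10.9, 5.0, 10.3, 8.7.
Cumulative: 4.3, 7.7, 13.5, 26.5, 46.1, 66.0, 80.5, 91.4, 96.4, 106.7, 115.4.
The total first reaches 105 DD on day 10.

day 10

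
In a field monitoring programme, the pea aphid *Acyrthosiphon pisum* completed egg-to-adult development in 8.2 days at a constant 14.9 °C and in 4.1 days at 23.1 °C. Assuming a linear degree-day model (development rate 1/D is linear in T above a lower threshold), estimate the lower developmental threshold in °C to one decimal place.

Linear rate model ⇒ the product D·(T − T_b) is constant across temperatures.
8.2·(14.9 − T_b) = 4.1·(23.1 − T_b)
T_b = (8.2·14.9 − 4.1·23.1) / (8.2 − 4.1) = 27.47 / 4.1 = 6.700 °C ≈ 6.7 °C.

6.7 °C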